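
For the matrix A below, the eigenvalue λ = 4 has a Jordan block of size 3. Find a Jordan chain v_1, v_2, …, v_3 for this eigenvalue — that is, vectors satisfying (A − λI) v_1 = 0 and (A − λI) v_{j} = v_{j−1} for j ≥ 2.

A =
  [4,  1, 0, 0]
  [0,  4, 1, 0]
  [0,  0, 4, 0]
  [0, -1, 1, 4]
A Jordan chain for λ = 4 of length 3:
v_1 = (1, 0, 0, -1)ᵀ
v_2 = (0, 1, 0, 1)ᵀ
v_3 = (0, 0, 1, 0)ᵀ

Let N = A − (4)·I. We want v_3 with N^3 v_3 = 0 but N^2 v_3 ≠ 0; then v_{j-1} := N · v_j for j = 3, …, 2.

Pick v_3 = (0, 0, 1, 0)ᵀ.
Then v_2 = N · v_3 = (0, 1, 0, 1)ᵀ.
Then v_1 = N · v_2 = (1, 0, 0, -1)ᵀ.

Sanity check: (A − (4)·I) v_1 = (0, 0, 0, 0)ᵀ = 0. ✓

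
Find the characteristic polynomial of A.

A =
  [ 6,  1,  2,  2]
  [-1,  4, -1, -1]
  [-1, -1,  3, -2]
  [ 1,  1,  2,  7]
x^4 - 20*x^3 + 150*x^2 - 500*x + 625

Expanding det(x·I − A) (e.g. by cofactor expansion or by noting that A is similar to its Jordan form J, which has the same characteristic polynomial as A) gives
  χ_A(x) = x^4 - 20*x^3 + 150*x^2 - 500*x + 625
which factors as (x - 5)^4. The eigenvalues (with algebraic multiplicities) are λ = 5 with multiplicity 4.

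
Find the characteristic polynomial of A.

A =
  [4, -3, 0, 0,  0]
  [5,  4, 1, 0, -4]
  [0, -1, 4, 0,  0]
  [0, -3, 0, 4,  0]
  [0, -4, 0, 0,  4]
x^5 - 20*x^4 + 160*x^3 - 640*x^2 + 1280*x - 1024

Expanding det(x·I − A) (e.g. by cofactor expansion or by noting that A is similar to its Jordan form J, which has the same characteristic polynomial as A) gives
  χ_A(x) = x^5 - 20*x^4 + 160*x^3 - 640*x^2 + 1280*x - 1024
which factors as (x - 4)^5. The eigenvalues (with algebraic multiplicities) are λ = 4 with multiplicity 5.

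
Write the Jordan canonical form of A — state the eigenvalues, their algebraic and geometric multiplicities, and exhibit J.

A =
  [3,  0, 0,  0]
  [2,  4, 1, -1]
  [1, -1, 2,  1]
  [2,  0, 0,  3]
J_3(3) ⊕ J_1(3)

The characteristic polynomial is
  det(x·I − A) = x^4 - 12*x^3 + 54*x^2 - 108*x + 81 = (x - 3)^4

Eigenvalues and multiplicities (the geometric multiplicity of λ is n − rank(A − λI), which equals the number of Jordan blocks for λ):
  λ = 3: algebraic multiplicity = 4, geometric multiplicity = 2

Determining the block sizes for each eigenvalue:
  λ = 3: with am = 4 and gm = 2, the partition is not yet determined (e.g. several partitions of 4 into 2 parts exist). Let N = A − (3)·I. Computing rank(N^1) = 2, rank(N^2) = 1, rank(N^3) = 0; the number of blocks of size ≥ j is rank(N^{j−1}) − rank(N^j), giving [2, 1, 1]. So we have 1 block(s) of size 3, 1 block(s) of size 1 → block sizes [3, 1]

Assembling the blocks gives a Jordan form
J =
  [3, 1, 0, 0]
  [0, 3, 1, 0]
  [0, 0, 3, 0]
  [0, 0, 0, 3]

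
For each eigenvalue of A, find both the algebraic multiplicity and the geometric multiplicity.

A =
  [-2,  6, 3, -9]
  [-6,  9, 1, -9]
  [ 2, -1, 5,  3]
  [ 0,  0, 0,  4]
λ = 4: alg = 4, geom = 2

Step 1 — factor the characteristic polynomial to read off the algebraic multiplicities:
  χ_A(x) = (x - 4)^4

Step 2 — compute geometric multiplicities via the rank-nullity identity g(λ) = n − rank(A − λI):
  rank(A − (4)·I) = 2, so dim ker(A − (4)·I) = n − 2 = 2

Summary:
  λ = 4: algebraic multiplicity = 4, geometric multiplicity = 2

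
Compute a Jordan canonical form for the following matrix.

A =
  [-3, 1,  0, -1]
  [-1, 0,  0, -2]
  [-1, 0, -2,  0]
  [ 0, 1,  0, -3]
J_3(-2) ⊕ J_1(-2)

The characteristic polynomial is
  det(x·I − A) = x^4 + 8*x^3 + 24*x^2 + 32*x + 16 = (x + 2)^4

Eigenvalues and multiplicities (the geometric multiplicity of λ is n − rank(A − λI), which equals the number of Jordan blocks for λ):
  λ = -2: algebraic multiplicity = 4, geometric multiplicity = 2

Determining the block sizes for each eigenvalue:
  λ = -2: with am = 4 and gm = 2, the partition is not yet determined (e.g. several partitions of 4 into 2 parts exist). Let N = A − (-2)·I. Computing rank(N^1) = 2, rank(N^2) = 1, rank(N^3) = 0; the number of blocks of size ≥ j is rank(N^{j−1}) − rank(N^j), giving [2, 1, 1]. So we have 1 block(s) of size 3, 1 block(s) of size 1 → block sizes [3, 1]

Assembling the blocks gives a Jordan form
J =
  [-2,  1,  0,  0]
  [ 0, -2,  1,  0]
  [ 0,  0, -2,  0]
  [ 0,  0,  0, -2]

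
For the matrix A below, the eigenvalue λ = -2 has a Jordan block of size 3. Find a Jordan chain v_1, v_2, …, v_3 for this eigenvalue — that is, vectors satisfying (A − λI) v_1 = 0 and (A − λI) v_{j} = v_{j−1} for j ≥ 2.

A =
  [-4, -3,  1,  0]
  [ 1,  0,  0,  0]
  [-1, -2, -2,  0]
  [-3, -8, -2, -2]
A Jordan chain for λ = -2 of length 3:
v_1 = (-2, 1, -1, -3)ᵀ
v_2 = (-3, 2, -2, -8)ᵀ
v_3 = (0, 1, 0, 0)ᵀ

Let N = A − (-2)·I. We want v_3 with N^3 v_3 = 0 but N^2 v_3 ≠ 0; then v_{j-1} := N · v_j for j = 3, …, 2.

Pick v_3 = (0, 1, 0, 0)ᵀ.
Then v_2 = N · v_3 = (-3, 2, -2, -8)ᵀ.
Then v_1 = N · v_2 = (-2, 1, -1, -3)ᵀ.

Sanity check: (A − (-2)·I) v_1 = (0, 0, 0, 0)ᵀ = 0. ✓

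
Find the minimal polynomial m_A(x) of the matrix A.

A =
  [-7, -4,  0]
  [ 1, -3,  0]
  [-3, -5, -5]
x^3 + 15*x^2 + 75*x + 125

The characteristic polynomial is χ_A(x) = (x + 5)^3, so the eigenvalues are known. The minimal polynomial is
  m_A(x) = Π_λ (x − λ)^{k_λ}
where k_λ is the size of the *largest* Jordan block for λ (equivalently, the smallest k with (A − λI)^k v = 0 for every generalised eigenvector v of λ).

  λ = -5: largest Jordan block has size 3, contributing (x + 5)^3

So m_A(x) = (x + 5)^3 = x^3 + 15*x^2 + 75*x + 125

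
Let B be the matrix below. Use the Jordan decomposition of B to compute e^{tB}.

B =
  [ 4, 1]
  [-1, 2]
e^{tB} =
  [t*exp(3*t) + exp(3*t), t*exp(3*t)]
  [-t*exp(3*t), -t*exp(3*t) + exp(3*t)]

Strategy: write B = P · J · P⁻¹ where J is a Jordan canonical form, so e^{tB} = P · e^{tJ} · P⁻¹, and e^{tJ} can be computed block-by-block.

B has Jordan form
J =
  [3, 1]
  [0, 3]
(up to reordering of blocks).

Per-block formulas:
  For a 2×2 Jordan block J_2(3): exp(t · J_2(3)) = e^(3t)·(I + t·N), where N is the 2×2 nilpotent shift.

After assembling e^{tJ} and conjugating by P, we get:

e^{tB} =
  [t*exp(3*t) + exp(3*t), t*exp(3*t)]
  [-t*exp(3*t), -t*exp(3*t) + exp(3*t)]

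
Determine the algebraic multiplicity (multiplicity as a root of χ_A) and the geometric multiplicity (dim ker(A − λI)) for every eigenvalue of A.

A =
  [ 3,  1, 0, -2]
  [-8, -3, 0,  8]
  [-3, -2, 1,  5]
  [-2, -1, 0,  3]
λ = 1: alg = 4, geom = 2

Step 1 — factor the characteristic polynomial to read off the algebraic multiplicities:
  χ_A(x) = (x - 1)^4

Step 2 — compute geometric multiplicities via the rank-nullity identity g(λ) = n − rank(A − λI):
  rank(A − (1)·I) = 2, so dim ker(A − (1)·I) = n − 2 = 2

Summary:
  λ = 1: algebraic multiplicity = 4, geometric multiplicity = 2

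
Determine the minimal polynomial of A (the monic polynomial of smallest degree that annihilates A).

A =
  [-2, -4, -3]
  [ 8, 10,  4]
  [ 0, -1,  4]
x^3 - 12*x^2 + 48*x - 64

The characteristic polynomial is χ_A(x) = (x - 4)^3, so the eigenvalues are known. The minimal polynomial is
  m_A(x) = Π_λ (x − λ)^{k_λ}
where k_λ is the size of the *largest* Jordan block for λ (equivalently, the smallest k with (A − λI)^k v = 0 for every generalised eigenvector v of λ).

  λ = 4: largest Jordan block has size 3, contributing (x − 4)^3

So m_A(x) = (x - 4)^3 = x^3 - 12*x^2 + 48*x - 64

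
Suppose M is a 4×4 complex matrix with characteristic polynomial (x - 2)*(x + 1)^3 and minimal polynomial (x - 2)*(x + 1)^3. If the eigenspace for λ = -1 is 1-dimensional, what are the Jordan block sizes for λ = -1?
Block sizes for λ = -1: [3]

Step 1 — from the characteristic polynomial, algebraic multiplicity of λ = -1 is 3. From dim ker(M − (-1)·I) = 1, there are exactly 1 Jordan blocks for λ = -1.
Step 2 — from the minimal polynomial, the factor (x + 1)^3 tells us the largest block for λ = -1 has size 3.
Step 3 — with total size 3, 1 blocks, and largest block 3, the block sizes (in nonincreasing order) are [3].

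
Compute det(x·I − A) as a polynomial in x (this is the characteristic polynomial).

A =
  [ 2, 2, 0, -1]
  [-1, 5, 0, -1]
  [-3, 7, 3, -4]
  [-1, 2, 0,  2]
x^4 - 12*x^3 + 54*x^2 - 108*x + 81

Expanding det(x·I − A) (e.g. by cofactor expansion or by noting that A is similar to its Jordan form J, which has the same characteristic polynomial as A) gives
  χ_A(x) = x^4 - 12*x^3 + 54*x^2 - 108*x + 81
which factors as (x - 3)^4. The eigenvalues (with algebraic multiplicities) are λ = 3 with multiplicity 4.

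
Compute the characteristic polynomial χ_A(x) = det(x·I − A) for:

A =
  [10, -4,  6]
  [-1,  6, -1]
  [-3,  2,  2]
x^3 - 18*x^2 + 108*x - 216

Expanding det(x·I − A) (e.g. by cofactor expansion or by noting that A is similar to its Jordan form J, which has the same characteristic polynomial as A) gives
  χ_A(x) = x^3 - 18*x^2 + 108*x - 216
which factors as (x - 6)^3. The eigenvalues (with algebraic multiplicities) are λ = 6 with multiplicity 3.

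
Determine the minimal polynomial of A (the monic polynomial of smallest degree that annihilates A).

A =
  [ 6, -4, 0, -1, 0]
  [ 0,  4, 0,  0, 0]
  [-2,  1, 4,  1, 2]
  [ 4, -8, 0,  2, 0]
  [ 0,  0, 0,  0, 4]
x^2 - 8*x + 16

The characteristic polynomial is χ_A(x) = (x - 4)^5, so the eigenvalues are known. The minimal polynomial is
  m_A(x) = Π_λ (x − λ)^{k_λ}
where k_λ is the size of the *largest* Jordan block for λ (equivalently, the smallest k with (A − λI)^k v = 0 for every generalised eigenvector v of λ).

  λ = 4: largest Jordan block has size 2, contributing (x − 4)^2

So m_A(x) = (x - 4)^2 = x^2 - 8*x + 16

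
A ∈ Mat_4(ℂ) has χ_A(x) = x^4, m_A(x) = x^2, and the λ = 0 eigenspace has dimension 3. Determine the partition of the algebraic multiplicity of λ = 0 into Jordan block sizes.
Block sizes for λ = 0: [2, 1, 1]

Step 1 — from the characteristic polynomial, algebraic multiplicity of λ = 0 is 4. From dim ker(A − (0)·I) = 3, there are exactly 3 Jordan blocks for λ = 0.
Step 2 — from the minimal polynomial, the factor (x − 0)^2 tells us the largest block for λ = 0 has size 2.
Step 3 — with total size 4, 3 blocks, and largest block 2, the block sizes (in nonincreasing order) are [2, 1, 1].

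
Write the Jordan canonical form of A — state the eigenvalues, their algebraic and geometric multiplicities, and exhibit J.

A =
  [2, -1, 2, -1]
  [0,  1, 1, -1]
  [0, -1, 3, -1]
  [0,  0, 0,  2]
J_3(2) ⊕ J_1(2)

The characteristic polynomial is
  det(x·I − A) = x^4 - 8*x^3 + 24*x^2 - 32*x + 16 = (x - 2)^4

Eigenvalues and multiplicities (the geometric multiplicity of λ is n − rank(A − λI), which equals the number of Jordan blocks for λ):
  λ = 2: algebraic multiplicity = 4, geometric multiplicity = 2

Determining the block sizes for each eigenvalue:
  λ = 2: with am = 4 and gm = 2, the partition is not yet determined (e.g. several partitions of 4 into 2 parts exist). Let N = A − (2)·I. Computing rank(N^1) = 2, rank(N^2) = 1, rank(N^3) = 0; the number of blocks of size ≥ j is rank(N^{j−1}) − rank(N^j), giving [2, 1, 1]. So we have 1 block(s) of size 3, 1 block(s) of size 1 → block sizes [3, 1]

Assembling the blocks gives a Jordan form
J =
  [2, 1, 0, 0]
  [0, 2, 1, 0]
  [0, 0, 2, 0]
  [0, 0, 0, 2]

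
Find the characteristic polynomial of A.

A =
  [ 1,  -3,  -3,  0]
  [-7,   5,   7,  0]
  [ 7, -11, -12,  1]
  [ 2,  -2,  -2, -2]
x^4 + 8*x^3 + 24*x^2 + 32*x + 16

Expanding det(x·I − A) (e.g. by cofactor expansion or by noting that A is similar to its Jordan form J, which has the same characteristic polynomial as A) gives
  χ_A(x) = x^4 + 8*x^3 + 24*x^2 + 32*x + 16
which factors as (x + 2)^4. The eigenvalues (with algebraic multiplicities) are λ = -2 with multiplicity 4.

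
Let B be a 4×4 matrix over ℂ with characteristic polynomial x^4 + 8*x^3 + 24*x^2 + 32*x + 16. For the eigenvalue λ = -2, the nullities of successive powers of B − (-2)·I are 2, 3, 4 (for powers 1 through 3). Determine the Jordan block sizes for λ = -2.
Block sizes for λ = -2: [3, 1]

From the dimensions of kernels of powers, the number of Jordan blocks of size at least j is d_j − d_{j−1} where d_j = dim ker(N^j) (with d_0 = 0). Computing the differences gives [2, 1, 1].
The number of blocks of size exactly k is (#blocks of size ≥ k) − (#blocks of size ≥ k + 1), so the partition is: 1 block(s) of size 1, 1 block(s) of size 3.
In nonincreasing order the block sizes are [3, 1].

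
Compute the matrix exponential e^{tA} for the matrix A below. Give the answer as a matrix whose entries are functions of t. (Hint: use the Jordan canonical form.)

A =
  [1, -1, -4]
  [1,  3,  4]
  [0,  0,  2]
e^{tA} =
  [-t*exp(2*t) + exp(2*t), -t*exp(2*t), -4*t*exp(2*t)]
  [t*exp(2*t), t*exp(2*t) + exp(2*t), 4*t*exp(2*t)]
  [0, 0, exp(2*t)]

Strategy: write A = P · J · P⁻¹ where J is a Jordan canonical form, so e^{tA} = P · e^{tJ} · P⁻¹, and e^{tJ} can be computed block-by-block.

A has Jordan form
J =
  [2, 1, 0]
  [0, 2, 0]
  [0, 0, 2]
(up to reordering of blocks).

Per-block formulas:
  For a 2×2 Jordan block J_2(2): exp(t · J_2(2)) = e^(2t)·(I + t·N), where N is the 2×2 nilpotent shift.
  For a 1×1 block at λ = 2: exp(t · [2]) = [e^(2t)].

After assembling e^{tJ} and conjugating by P, we get:

e^{tA} =
  [-t*exp(2*t) + exp(2*t), -t*exp(2*t), -4*t*exp(2*t)]
  [t*exp(2*t), t*exp(2*t) + exp(2*t), 4*t*exp(2*t)]
  [0, 0, exp(2*t)]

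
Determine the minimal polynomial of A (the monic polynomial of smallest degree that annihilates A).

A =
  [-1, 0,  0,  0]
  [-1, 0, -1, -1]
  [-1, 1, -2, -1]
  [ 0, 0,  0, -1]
x^2 + 2*x + 1

The characteristic polynomial is χ_A(x) = (x + 1)^4, so the eigenvalues are known. The minimal polynomial is
  m_A(x) = Π_λ (x − λ)^{k_λ}
where k_λ is the size of the *largest* Jordan block for λ (equivalently, the smallest k with (A − λI)^k v = 0 for every generalised eigenvector v of λ).

  λ = -1: largest Jordan block has size 2, contributing (x + 1)^2

So m_A(x) = (x + 1)^2 = x^2 + 2*x + 1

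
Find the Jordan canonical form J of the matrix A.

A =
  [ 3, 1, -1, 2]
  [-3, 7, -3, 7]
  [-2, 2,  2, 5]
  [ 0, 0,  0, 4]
J_2(4) ⊕ J_2(4)

The characteristic polynomial is
  det(x·I − A) = x^4 - 16*x^3 + 96*x^2 - 256*x + 256 = (x - 4)^4

Eigenvalues and multiplicities (the geometric multiplicity of λ is n − rank(A − λI), which equals the number of Jordan blocks for λ):
  λ = 4: algebraic multiplicity = 4, geometric multiplicity = 2

Determining the block sizes for each eigenvalue:
  λ = 4: with am = 4 and gm = 2, the partition is not yet determined (e.g. several partitions of 4 into 2 parts exist). Let N = A − (4)·I. Computing rank(N^1) = 2, rank(N^2) = 0; the number of blocks of size ≥ j is rank(N^{j−1}) − rank(N^j), giving [2, 2]. So we have 2 block(s) of size 2 → block sizes [2, 2]

Assembling the blocks gives a Jordan form
J =
  [4, 1, 0, 0]
  [0, 4, 0, 0]
  [0, 0, 4, 1]
  [0, 0, 0, 4]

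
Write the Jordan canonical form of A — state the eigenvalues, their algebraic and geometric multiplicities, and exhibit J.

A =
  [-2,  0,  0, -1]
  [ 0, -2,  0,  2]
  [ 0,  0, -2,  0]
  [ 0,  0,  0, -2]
J_2(-2) ⊕ J_1(-2) ⊕ J_1(-2)

The characteristic polynomial is
  det(x·I − A) = x^4 + 8*x^3 + 24*x^2 + 32*x + 16 = (x + 2)^4

Eigenvalues and multiplicities (the geometric multiplicity of λ is n − rank(A − λI), which equals the number of Jordan blocks for λ):
  λ = -2: algebraic multiplicity = 4, geometric multiplicity = 3

Determining the block sizes for each eigenvalue:
  λ = -2: 3 blocks summing to 4 forces exactly one block of size 2 and the rest size 1 → block sizes [2, 1, 1]

Assembling the blocks gives a Jordan form
J =
  [-2,  1,  0,  0]
  [ 0, -2,  0,  0]
  [ 0,  0, -2,  0]
  [ 0,  0,  0, -2]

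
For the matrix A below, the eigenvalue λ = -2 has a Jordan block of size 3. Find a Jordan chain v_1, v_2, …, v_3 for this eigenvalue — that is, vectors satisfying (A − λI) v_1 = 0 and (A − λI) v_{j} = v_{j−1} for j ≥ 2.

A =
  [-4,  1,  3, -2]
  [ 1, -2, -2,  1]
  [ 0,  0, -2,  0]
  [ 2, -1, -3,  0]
A Jordan chain for λ = -2 of length 3:
v_1 = (1, 0, 0, -1)ᵀ
v_2 = (-2, 1, 0, 2)ᵀ
v_3 = (1, 0, 0, 0)ᵀ

Let N = A − (-2)·I. We want v_3 with N^3 v_3 = 0 but N^2 v_3 ≠ 0; then v_{j-1} := N · v_j for j = 3, …, 2.

Pick v_3 = (1, 0, 0, 0)ᵀ.
Then v_2 = N · v_3 = (-2, 1, 0, 2)ᵀ.
Then v_1 = N · v_2 = (1, 0, 0, -1)ᵀ.

Sanity check: (A − (-2)·I) v_1 = (0, 0, 0, 0)ᵀ = 0. ✓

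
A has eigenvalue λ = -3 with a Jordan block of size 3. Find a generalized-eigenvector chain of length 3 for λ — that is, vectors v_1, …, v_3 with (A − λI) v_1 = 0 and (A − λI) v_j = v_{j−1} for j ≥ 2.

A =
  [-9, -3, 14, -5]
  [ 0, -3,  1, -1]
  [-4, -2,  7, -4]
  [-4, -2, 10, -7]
A Jordan chain for λ = -3 of length 3:
v_1 = (3, 0, 2, 2)ᵀ
v_2 = (14, 1, 10, 10)ᵀ
v_3 = (0, 0, 1, 0)ᵀ

Let N = A − (-3)·I. We want v_3 with N^3 v_3 = 0 but N^2 v_3 ≠ 0; then v_{j-1} := N · v_j for j = 3, …, 2.

Pick v_3 = (0, 0, 1, 0)ᵀ.
Then v_2 = N · v_3 = (14, 1, 10, 10)ᵀ.
Then v_1 = N · v_2 = (3, 0, 2, 2)ᵀ.

Sanity check: (A − (-3)·I) v_1 = (0, 0, 0, 0)ᵀ = 0. ✓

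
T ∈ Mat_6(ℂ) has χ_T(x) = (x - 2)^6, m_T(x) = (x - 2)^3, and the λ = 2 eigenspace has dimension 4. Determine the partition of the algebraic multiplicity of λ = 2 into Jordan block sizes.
Block sizes for λ = 2: [3, 1, 1, 1]

Step 1 — from the characteristic polynomial, algebraic multiplicity of λ = 2 is 6. From dim ker(T − (2)·I) = 4, there are exactly 4 Jordan blocks for λ = 2.
Step 2 — from the minimal polynomial, the factor (x − 2)^3 tells us the largest block for λ = 2 has size 3.
Step 3 — with total size 6, 4 blocks, and largest block 3, the block sizes (in nonincreasing order) are [3, 1, 1, 1].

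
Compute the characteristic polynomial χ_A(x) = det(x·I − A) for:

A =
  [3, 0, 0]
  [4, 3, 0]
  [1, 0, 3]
x^3 - 9*x^2 + 27*x - 27

Expanding det(x·I − A) (e.g. by cofactor expansion or by noting that A is similar to its Jordan form J, which has the same characteristic polynomial as A) gives
  χ_A(x) = x^3 - 9*x^2 + 27*x - 27
which factors as (x - 3)^3. The eigenvalues (with algebraic multiplicities) are λ = 3 with multiplicity 3.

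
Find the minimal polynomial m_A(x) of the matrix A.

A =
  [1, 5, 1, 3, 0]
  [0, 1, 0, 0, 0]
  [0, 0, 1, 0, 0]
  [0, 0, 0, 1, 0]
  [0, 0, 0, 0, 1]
x^2 - 2*x + 1

The characteristic polynomial is χ_A(x) = (x - 1)^5, so the eigenvalues are known. The minimal polynomial is
  m_A(x) = Π_λ (x − λ)^{k_λ}
where k_λ is the size of the *largest* Jordan block for λ (equivalently, the smallest k with (A − λI)^k v = 0 for every generalised eigenvector v of λ).

  λ = 1: largest Jordan block has size 2, contributing (x − 1)^2

So m_A(x) = (x - 1)^2 = x^2 - 2*x + 1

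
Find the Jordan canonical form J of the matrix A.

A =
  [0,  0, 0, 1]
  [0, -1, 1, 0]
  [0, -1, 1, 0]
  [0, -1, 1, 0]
J_3(0) ⊕ J_1(0)

The characteristic polynomial is
  det(x·I − A) = x^4

Eigenvalues and multiplicities (the geometric multiplicity of λ is n − rank(A − λI), which equals the number of Jordan blocks for λ):
  λ = 0: algebraic multiplicity = 4, geometric multiplicity = 2

Determining the block sizes for each eigenvalue:
  λ = 0: with am = 4 and gm = 2, the partition is not yet determined (e.g. several partitions of 4 into 2 parts exist). Let N = A − (0)·I. Computing rank(N^1) = 2, rank(N^2) = 1, rank(N^3) = 0; the number of blocks of size ≥ j is rank(N^{j−1}) − rank(N^j), giving [2, 1, 1]. So we have 1 block(s) of size 3, 1 block(s) of size 1 → block sizes [3, 1]

Assembling the blocks gives a Jordan form
J =
  [0, 1, 0, 0]
  [0, 0, 1, 0]
  [0, 0, 0, 0]
  [0, 0, 0, 0]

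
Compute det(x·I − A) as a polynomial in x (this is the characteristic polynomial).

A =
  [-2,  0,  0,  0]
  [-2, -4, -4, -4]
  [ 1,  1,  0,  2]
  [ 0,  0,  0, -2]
x^4 + 8*x^3 + 24*x^2 + 32*x + 16

Expanding det(x·I − A) (e.g. by cofactor expansion or by noting that A is similar to its Jordan form J, which has the same characteristic polynomial as A) gives
  χ_A(x) = x^4 + 8*x^3 + 24*x^2 + 32*x + 16
which factors as (x + 2)^4. The eigenvalues (with algebraic multiplicities) are λ = -2 with multiplicity 4.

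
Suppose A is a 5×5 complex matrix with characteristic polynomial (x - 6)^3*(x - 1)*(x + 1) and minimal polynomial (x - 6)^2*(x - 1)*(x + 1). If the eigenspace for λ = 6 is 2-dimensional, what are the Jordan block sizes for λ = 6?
Block sizes for λ = 6: [2, 1]

Step 1 — from the characteristic polynomial, algebraic multiplicity of λ = 6 is 3. From dim ker(A − (6)·I) = 2, there are exactly 2 Jordan blocks for λ = 6.
Step 2 — from the minimal polynomial, the factor (x − 6)^2 tells us the largest block for λ = 6 has size 2.
Step 3 — with total size 3, 2 blocks, and largest block 2, the block sizes (in nonincreasing order) are [2, 1].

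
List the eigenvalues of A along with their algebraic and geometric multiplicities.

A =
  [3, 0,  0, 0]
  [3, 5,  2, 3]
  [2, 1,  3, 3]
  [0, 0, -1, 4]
λ = 3: alg = 1, geom = 1; λ = 4: alg = 3, geom = 1

Step 1 — factor the characteristic polynomial to read off the algebraic multiplicities:
  χ_A(x) = (x - 4)^3*(x - 3)

Step 2 — compute geometric multiplicities via the rank-nullity identity g(λ) = n − rank(A − λI):
  rank(A − (3)·I) = 3, so dim ker(A − (3)·I) = n − 3 = 1
  rank(A − (4)·I) = 3, so dim ker(A − (4)·I) = n − 3 = 1

Summary:
  λ = 3: algebraic multiplicity = 1, geometric multiplicity = 1
  λ = 4: algebraic multiplicity = 3, geometric multiplicity = 1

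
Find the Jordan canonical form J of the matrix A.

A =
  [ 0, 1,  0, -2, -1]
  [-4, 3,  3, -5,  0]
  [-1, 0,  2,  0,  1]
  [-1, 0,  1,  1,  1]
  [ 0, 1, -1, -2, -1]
J_3(1) ⊕ J_2(1)

The characteristic polynomial is
  det(x·I − A) = x^5 - 5*x^4 + 10*x^3 - 10*x^2 + 5*x - 1 = (x - 1)^5

Eigenvalues and multiplicities (the geometric multiplicity of λ is n − rank(A − λI), which equals the number of Jordan blocks for λ):
  λ = 1: algebraic multiplicity = 5, geometric multiplicity = 2

Determining the block sizes for each eigenvalue:
  λ = 1: with am = 5 and gm = 2, the partition is not yet determined (e.g. several partitions of 5 into 2 parts exist). Let N = A − (1)·I. Computing rank(N^1) = 3, rank(N^2) = 1, rank(N^3) = 0; the number of blocks of size ≥ j is rank(N^{j−1}) − rank(N^j), giving [2, 2, 1]. So we have 1 block(s) of size 3, 1 block(s) of size 2 → block sizes [3, 2]

Assembling the blocks gives a Jordan form
J =
  [1, 1, 0, 0, 0]
  [0, 1, 1, 0, 0]
  [0, 0, 1, 0, 0]
  [0, 0, 0, 1, 1]
  [0, 0, 0, 0, 1]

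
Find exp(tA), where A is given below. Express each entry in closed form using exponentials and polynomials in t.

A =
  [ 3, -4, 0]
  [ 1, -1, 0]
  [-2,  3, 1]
e^{tA} =
  [2*t*exp(t) + exp(t), -4*t*exp(t), 0]
  [t*exp(t), -2*t*exp(t) + exp(t), 0]
  [-t^2*exp(t)/2 - 2*t*exp(t), t^2*exp(t) + 3*t*exp(t), exp(t)]

Strategy: write A = P · J · P⁻¹ where J is a Jordan canonical form, so e^{tA} = P · e^{tJ} · P⁻¹, and e^{tJ} can be computed block-by-block.

A has Jordan form
J =
  [1, 1, 0]
  [0, 1, 1]
  [0, 0, 1]
(up to reordering of blocks).

Per-block formulas:
  For a 3×3 Jordan block J_3(1): exp(t · J_3(1)) = e^(1t)·(I + t·N + (t^2/2)·N^2), where N is the 3×3 nilpotent shift.

After assembling e^{tJ} and conjugating by P, we get:

e^{tA} =
  [2*t*exp(t) + exp(t), -4*t*exp(t), 0]
  [t*exp(t), -2*t*exp(t) + exp(t), 0]
  [-t^2*exp(t)/2 - 2*t*exp(t), t^2*exp(t) + 3*t*exp(t), exp(t)]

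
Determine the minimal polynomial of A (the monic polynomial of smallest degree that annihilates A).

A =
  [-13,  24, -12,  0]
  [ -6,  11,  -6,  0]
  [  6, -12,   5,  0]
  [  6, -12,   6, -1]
x^2 - 4*x - 5

The characteristic polynomial is χ_A(x) = (x - 5)*(x + 1)^3, so the eigenvalues are known. The minimal polynomial is
  m_A(x) = Π_λ (x − λ)^{k_λ}
where k_λ is the size of the *largest* Jordan block for λ (equivalently, the smallest k with (A − λI)^k v = 0 for every generalised eigenvector v of λ).

  λ = -1: largest Jordan block has size 1, contributing (x + 1)
  λ = 5: largest Jordan block has size 1, contributing (x − 5)

So m_A(x) = (x - 5)*(x + 1) = x^2 - 4*x - 5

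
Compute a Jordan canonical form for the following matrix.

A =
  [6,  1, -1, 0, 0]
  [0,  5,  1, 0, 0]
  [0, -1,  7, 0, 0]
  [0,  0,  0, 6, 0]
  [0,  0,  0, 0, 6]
J_2(6) ⊕ J_1(6) ⊕ J_1(6) ⊕ J_1(6)

The characteristic polynomial is
  det(x·I − A) = x^5 - 30*x^4 + 360*x^3 - 2160*x^2 + 6480*x - 7776 = (x - 6)^5

Eigenvalues and multiplicities (the geometric multiplicity of λ is n − rank(A − λI), which equals the number of Jordan blocks for λ):
  λ = 6: algebraic multiplicity = 5, geometric multiplicity = 4

Determining the block sizes for each eigenvalue:
  λ = 6: 4 blocks summing to 5 forces exactly one block of size 2 and the rest size 1 → block sizes [2, 1, 1, 1]

Assembling the blocks gives a Jordan form
J =
  [6, 1, 0, 0, 0]
  [0, 6, 0, 0, 0]
  [0, 0, 6, 0, 0]
  [0, 0, 0, 6, 0]
  [0, 0, 0, 0, 6]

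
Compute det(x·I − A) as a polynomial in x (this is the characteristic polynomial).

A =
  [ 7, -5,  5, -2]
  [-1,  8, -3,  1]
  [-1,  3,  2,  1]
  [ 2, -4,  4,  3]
x^4 - 20*x^3 + 150*x^2 - 500*x + 625

Expanding det(x·I − A) (e.g. by cofactor expansion or by noting that A is similar to its Jordan form J, which has the same characteristic polynomial as A) gives
  χ_A(x) = x^4 - 20*x^3 + 150*x^2 - 500*x + 625
which factors as (x - 5)^4. The eigenvalues (with algebraic multiplicities) are λ = 5 with multiplicity 4.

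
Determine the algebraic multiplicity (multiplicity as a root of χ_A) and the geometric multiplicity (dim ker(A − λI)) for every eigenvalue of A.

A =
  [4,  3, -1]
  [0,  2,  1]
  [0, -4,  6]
λ = 4: alg = 3, geom = 1

Step 1 — factor the characteristic polynomial to read off the algebraic multiplicities:
  χ_A(x) = (x - 4)^3

Step 2 — compute geometric multiplicities via the rank-nullity identity g(λ) = n − rank(A − λI):
  rank(A − (4)·I) = 2, so dim ker(A − (4)·I) = n − 2 = 1

Summary:
  λ = 4: algebraic multiplicity = 3, geometric multiplicity = 1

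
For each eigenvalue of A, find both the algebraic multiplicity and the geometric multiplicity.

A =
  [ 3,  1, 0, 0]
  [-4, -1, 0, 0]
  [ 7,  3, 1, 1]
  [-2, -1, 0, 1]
λ = 1: alg = 4, geom = 2

Step 1 — factor the characteristic polynomial to read off the algebraic multiplicities:
  χ_A(x) = (x - 1)^4

Step 2 — compute geometric multiplicities via the rank-nullity identity g(λ) = n − rank(A − λI):
  rank(A − (1)·I) = 2, so dim ker(A − (1)·I) = n − 2 = 2

Summary:
  λ = 1: algebraic multiplicity = 4, geometric multiplicity = 2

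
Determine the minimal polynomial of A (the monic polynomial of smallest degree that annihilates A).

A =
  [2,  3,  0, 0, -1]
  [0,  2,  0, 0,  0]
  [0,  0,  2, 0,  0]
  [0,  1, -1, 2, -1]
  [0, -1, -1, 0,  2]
x^3 - 6*x^2 + 12*x - 8

The characteristic polynomial is χ_A(x) = (x - 2)^5, so the eigenvalues are known. The minimal polynomial is
  m_A(x) = Π_λ (x − λ)^{k_λ}
where k_λ is the size of the *largest* Jordan block for λ (equivalently, the smallest k with (A − λI)^k v = 0 for every generalised eigenvector v of λ).

  λ = 2: largest Jordan block has size 3, contributing (x − 2)^3

So m_A(x) = (x - 2)^3 = x^3 - 6*x^2 + 12*x - 8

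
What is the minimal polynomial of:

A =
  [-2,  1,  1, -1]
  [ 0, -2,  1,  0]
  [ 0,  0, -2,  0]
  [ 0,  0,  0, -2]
x^3 + 6*x^2 + 12*x + 8

The characteristic polynomial is χ_A(x) = (x + 2)^4, so the eigenvalues are known. The minimal polynomial is
  m_A(x) = Π_λ (x − λ)^{k_λ}
where k_λ is the size of the *largest* Jordan block for λ (equivalently, the smallest k with (A − λI)^k v = 0 for every generalised eigenvector v of λ).

  λ = -2: largest Jordan block has size 3, contributing (x + 2)^3

So m_A(x) = (x + 2)^3 = x^3 + 6*x^2 + 12*x + 8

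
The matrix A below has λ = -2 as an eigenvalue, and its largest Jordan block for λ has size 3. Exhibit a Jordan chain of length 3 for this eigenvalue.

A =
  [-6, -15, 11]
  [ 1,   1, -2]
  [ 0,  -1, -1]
A Jordan chain for λ = -2 of length 3:
v_1 = (1, -1, -1)ᵀ
v_2 = (-4, 1, 0)ᵀ
v_3 = (1, 0, 0)ᵀ

Let N = A − (-2)·I. We want v_3 with N^3 v_3 = 0 but N^2 v_3 ≠ 0; then v_{j-1} := N · v_j for j = 3, …, 2.

Pick v_3 = (1, 0, 0)ᵀ.
Then v_2 = N · v_3 = (-4, 1, 0)ᵀ.
Then v_1 = N · v_2 = (1, -1, -1)ᵀ.

Sanity check: (A − (-2)·I) v_1 = (0, 0, 0)ᵀ = 0. ✓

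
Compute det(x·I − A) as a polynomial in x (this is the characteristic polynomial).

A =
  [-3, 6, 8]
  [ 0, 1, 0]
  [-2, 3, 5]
x^3 - 3*x^2 + 3*x - 1

Expanding det(x·I − A) (e.g. by cofactor expansion or by noting that A is similar to its Jordan form J, which has the same characteristic polynomial as A) gives
  χ_A(x) = x^3 - 3*x^2 + 3*x - 1
which factors as (x - 1)^3. The eigenvalues (with algebraic multiplicities) are λ = 1 with multiplicity 3.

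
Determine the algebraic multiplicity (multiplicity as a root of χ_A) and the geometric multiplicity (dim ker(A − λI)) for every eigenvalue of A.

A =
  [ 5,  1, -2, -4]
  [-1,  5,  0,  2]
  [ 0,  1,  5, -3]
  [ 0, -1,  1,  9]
λ = 6: alg = 4, geom = 2

Step 1 — factor the characteristic polynomial to read off the algebraic multiplicities:
  χ_A(x) = (x - 6)^4

Step 2 — compute geometric multiplicities via the rank-nullity identity g(λ) = n − rank(A − λI):
  rank(A − (6)·I) = 2, so dim ker(A − (6)·I) = n − 2 = 2

Summary:
  λ = 6: algebraic multiplicity = 4, geometric multiplicity = 2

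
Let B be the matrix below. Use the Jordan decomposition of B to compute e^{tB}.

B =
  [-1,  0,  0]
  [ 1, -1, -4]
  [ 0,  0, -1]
e^{tB} =
  [exp(-t), 0, 0]
  [t*exp(-t), exp(-t), -4*t*exp(-t)]
  [0, 0, exp(-t)]

Strategy: write B = P · J · P⁻¹ where J is a Jordan canonical form, so e^{tB} = P · e^{tJ} · P⁻¹, and e^{tJ} can be computed block-by-block.

B has Jordan form
J =
  [-1,  1,  0]
  [ 0, -1,  0]
  [ 0,  0, -1]
(up to reordering of blocks).

Per-block formulas:
  For a 2×2 Jordan block J_2(-1): exp(t · J_2(-1)) = e^(-1t)·(I + t·N), where N is the 2×2 nilpotent shift.
  For a 1×1 block at λ = -1: exp(t · [-1]) = [e^(-1t)].

After assembling e^{tJ} and conjugating by P, we get:

e^{tB} =
  [exp(-t), 0, 0]
  [t*exp(-t), exp(-t), -4*t*exp(-t)]
  [0, 0, exp(-t)]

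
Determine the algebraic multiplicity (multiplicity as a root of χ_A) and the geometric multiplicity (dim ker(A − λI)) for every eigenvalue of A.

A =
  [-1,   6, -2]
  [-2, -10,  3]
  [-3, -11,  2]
λ = -3: alg = 3, geom = 1

Step 1 — factor the characteristic polynomial to read off the algebraic multiplicities:
  χ_A(x) = (x + 3)^3

Step 2 — compute geometric multiplicities via the rank-nullity identity g(λ) = n − rank(A − λI):
  rank(A − (-3)·I) = 2, so dim ker(A − (-3)·I) = n − 2 = 1

Summary:
  λ = -3: algebraic multiplicity = 3, geometric multiplicity = 1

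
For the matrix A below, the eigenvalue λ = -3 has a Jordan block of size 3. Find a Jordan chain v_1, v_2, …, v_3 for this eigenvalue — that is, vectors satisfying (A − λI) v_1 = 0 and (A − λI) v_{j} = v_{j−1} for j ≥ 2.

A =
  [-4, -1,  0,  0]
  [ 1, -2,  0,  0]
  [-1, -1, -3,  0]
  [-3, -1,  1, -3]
A Jordan chain for λ = -3 of length 3:
v_1 = (0, 0, 0, 1)ᵀ
v_2 = (-1, 1, -1, -3)ᵀ
v_3 = (1, 0, 0, 0)ᵀ

Let N = A − (-3)·I. We want v_3 with N^3 v_3 = 0 but N^2 v_3 ≠ 0; then v_{j-1} := N · v_j for j = 3, …, 2.

Pick v_3 = (1, 0, 0, 0)ᵀ.
Then v_2 = N · v_3 = (-1, 1, -1, -3)ᵀ.
Then v_1 = N · v_2 = (0, 0, 0, 1)ᵀ.

Sanity check: (A − (-3)·I) v_1 = (0, 0, 0, 0)ᵀ = 0. ✓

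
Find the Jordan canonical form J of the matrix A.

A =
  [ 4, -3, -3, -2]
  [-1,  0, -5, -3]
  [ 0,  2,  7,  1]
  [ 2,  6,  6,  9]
J_2(5) ⊕ J_2(5)

The characteristic polynomial is
  det(x·I − A) = x^4 - 20*x^3 + 150*x^2 - 500*x + 625 = (x - 5)^4

Eigenvalues and multiplicities (the geometric multiplicity of λ is n − rank(A − λI), which equals the number of Jordan blocks for λ):
  λ = 5: algebraic multiplicity = 4, geometric multiplicity = 2

Determining the block sizes for each eigenvalue:
  λ = 5: with am = 4 and gm = 2, the partition is not yet determined (e.g. several partitions of 4 into 2 parts exist). Let N = A − (5)·I. Computing rank(N^1) = 2, rank(N^2) = 0; the number of blocks of size ≥ j is rank(N^{j−1}) − rank(N^j), giving [2, 2]. So we have 2 block(s) of size 2 → block sizes [2, 2]

Assembling the blocks gives a Jordan form
J =
  [5, 1, 0, 0]
  [0, 5, 0, 0]
  [0, 0, 5, 1]
  [0, 0, 0, 5]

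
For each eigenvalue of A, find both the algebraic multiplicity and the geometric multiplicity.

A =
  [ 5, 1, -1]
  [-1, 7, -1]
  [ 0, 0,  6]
λ = 6: alg = 3, geom = 2

Step 1 — factor the characteristic polynomial to read off the algebraic multiplicities:
  χ_A(x) = (x - 6)^3

Step 2 — compute geometric multiplicities via the rank-nullity identity g(λ) = n − rank(A − λI):
  rank(A − (6)·I) = 1, so dim ker(A − (6)·I) = n − 1 = 2

Summary:
  λ = 6: algebraic multiplicity = 3, geometric multiplicity = 2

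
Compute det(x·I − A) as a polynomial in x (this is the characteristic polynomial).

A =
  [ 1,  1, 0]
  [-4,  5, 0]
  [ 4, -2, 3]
x^3 - 9*x^2 + 27*x - 27

Expanding det(x·I − A) (e.g. by cofactor expansion or by noting that A is similar to its Jordan form J, which has the same characteristic polynomial as A) gives
  χ_A(x) = x^3 - 9*x^2 + 27*x - 27
which factors as (x - 3)^3. The eigenvalues (with algebraic multiplicities) are λ = 3 with multiplicity 3.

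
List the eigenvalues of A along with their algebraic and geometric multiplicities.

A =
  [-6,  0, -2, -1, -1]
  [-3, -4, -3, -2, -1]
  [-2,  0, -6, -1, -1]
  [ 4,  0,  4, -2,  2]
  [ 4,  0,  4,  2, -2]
λ = -4: alg = 5, geom = 3

Step 1 — factor the characteristic polynomial to read off the algebraic multiplicities:
  χ_A(x) = (x + 4)^5

Step 2 — compute geometric multiplicities via the rank-nullity identity g(λ) = n − rank(A − λI):
  rank(A − (-4)·I) = 2, so dim ker(A − (-4)·I) = n − 2 = 3

Summary:
  λ = -4: algebraic multiplicity = 5, geometric multiplicity = 3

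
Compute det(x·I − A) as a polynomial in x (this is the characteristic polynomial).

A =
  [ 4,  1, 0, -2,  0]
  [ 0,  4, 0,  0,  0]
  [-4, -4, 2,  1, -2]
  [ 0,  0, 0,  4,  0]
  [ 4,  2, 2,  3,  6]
x^5 - 20*x^4 + 160*x^3 - 640*x^2 + 1280*x - 1024

Expanding det(x·I − A) (e.g. by cofactor expansion or by noting that A is similar to its Jordan form J, which has the same characteristic polynomial as A) gives
  χ_A(x) = x^5 - 20*x^4 + 160*x^3 - 640*x^2 + 1280*x - 1024
which factors as (x - 4)^5. The eigenvalues (with algebraic multiplicities) are λ = 4 with multiplicity 5.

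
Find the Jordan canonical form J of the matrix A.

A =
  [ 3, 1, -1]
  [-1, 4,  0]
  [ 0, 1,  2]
J_3(3)

The characteristic polynomial is
  det(x·I − A) = x^3 - 9*x^2 + 27*x - 27 = (x - 3)^3

Eigenvalues and multiplicities (the geometric multiplicity of λ is n − rank(A − λI), which equals the number of Jordan blocks for λ):
  λ = 3: algebraic multiplicity = 3, geometric multiplicity = 1

Determining the block sizes for each eigenvalue:
  λ = 3: one block (gm = 1), so the single block has size am = 3 → block sizes [3]

Assembling the blocks gives a Jordan form
J =
  [3, 1, 0]
  [0, 3, 1]
  [0, 0, 3]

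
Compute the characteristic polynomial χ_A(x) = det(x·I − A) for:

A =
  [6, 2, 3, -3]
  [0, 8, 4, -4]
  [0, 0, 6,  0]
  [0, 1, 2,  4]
x^4 - 24*x^3 + 216*x^2 - 864*x + 1296

Expanding det(x·I − A) (e.g. by cofactor expansion or by noting that A is similar to its Jordan form J, which has the same characteristic polynomial as A) gives
  χ_A(x) = x^4 - 24*x^3 + 216*x^2 - 864*x + 1296
which factors as (x - 6)^4. The eigenvalues (with algebraic multiplicities) are λ = 6 with multiplicity 4.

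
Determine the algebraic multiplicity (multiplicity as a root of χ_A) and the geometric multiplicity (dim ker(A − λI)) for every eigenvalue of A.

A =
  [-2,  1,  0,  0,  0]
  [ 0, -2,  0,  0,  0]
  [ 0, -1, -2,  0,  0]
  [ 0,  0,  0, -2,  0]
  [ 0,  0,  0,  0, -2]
λ = -2: alg = 5, geom = 4

Step 1 — factor the characteristic polynomial to read off the algebraic multiplicities:
  χ_A(x) = (x + 2)^5

Step 2 — compute geometric multiplicities via the rank-nullity identity g(λ) = n − rank(A − λI):
  rank(A − (-2)·I) = 1, so dim ker(A − (-2)·I) = n − 1 = 4

Summary:
  λ = -2: algebraic multiplicity = 5, geometric multiplicity = 4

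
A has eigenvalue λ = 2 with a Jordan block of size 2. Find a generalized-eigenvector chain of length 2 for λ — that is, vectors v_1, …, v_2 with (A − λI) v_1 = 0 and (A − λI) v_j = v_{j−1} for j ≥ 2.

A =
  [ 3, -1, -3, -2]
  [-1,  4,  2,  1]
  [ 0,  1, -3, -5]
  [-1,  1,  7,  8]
A Jordan chain for λ = 2 of length 2:
v_1 = (1, 0, 1, -1)ᵀ
v_2 = (2, 1, 0, 0)ᵀ

Let N = A − (2)·I. We want v_2 with N^2 v_2 = 0 but N^1 v_2 ≠ 0; then v_{j-1} := N · v_j for j = 2, …, 2.

Pick v_2 = (2, 1, 0, 0)ᵀ.
Then v_1 = N · v_2 = (1, 0, 1, -1)ᵀ.

Sanity check: (A − (2)·I) v_1 = (0, 0, 0, 0)ᵀ = 0. ✓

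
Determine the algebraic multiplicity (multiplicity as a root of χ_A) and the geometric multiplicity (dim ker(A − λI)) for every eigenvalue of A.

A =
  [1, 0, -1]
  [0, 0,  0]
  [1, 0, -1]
λ = 0: alg = 3, geom = 2

Step 1 — factor the characteristic polynomial to read off the algebraic multiplicities:
  χ_A(x) = x^3

Step 2 — compute geometric multiplicities via the rank-nullity identity g(λ) = n − rank(A − λI):
  rank(A − (0)·I) = 1, so dim ker(A − (0)·I) = n − 1 = 2

Summary:
  λ = 0: algebraic multiplicity = 3, geometric multiplicity = 2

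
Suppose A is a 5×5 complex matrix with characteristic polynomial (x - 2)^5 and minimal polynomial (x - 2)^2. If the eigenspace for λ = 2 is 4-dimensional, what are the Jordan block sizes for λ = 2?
Block sizes for λ = 2: [2, 1, 1, 1]

Step 1 — from the characteristic polynomial, algebraic multiplicity of λ = 2 is 5. From dim ker(A − (2)·I) = 4, there are exactly 4 Jordan blocks for λ = 2.
Step 2 — from the minimal polynomial, the factor (x − 2)^2 tells us the largest block for λ = 2 has size 2.
Step 3 — with total size 5, 4 blocks, and largest block 2, the block sizes (in nonincreasing order) are [2, 1, 1, 1].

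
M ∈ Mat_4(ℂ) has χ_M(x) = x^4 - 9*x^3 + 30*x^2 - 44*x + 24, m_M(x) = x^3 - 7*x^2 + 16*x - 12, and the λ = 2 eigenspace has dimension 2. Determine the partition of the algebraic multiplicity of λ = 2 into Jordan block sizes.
Block sizes for λ = 2: [2, 1]

Step 1 — from the characteristic polynomial, algebraic multiplicity of λ = 2 is 3. From dim ker(M − (2)·I) = 2, there are exactly 2 Jordan blocks for λ = 2.
Step 2 — from the minimal polynomial, the factor (x − 2)^2 tells us the largest block for λ = 2 has size 2.
Step 3 — with total size 3, 2 blocks, and largest block 2, the block sizes (in nonincreasing order) are [2, 1].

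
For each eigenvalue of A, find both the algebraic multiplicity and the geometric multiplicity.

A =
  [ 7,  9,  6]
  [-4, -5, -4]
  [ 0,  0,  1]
λ = 1: alg = 3, geom = 2

Step 1 — factor the characteristic polynomial to read off the algebraic multiplicities:
  χ_A(x) = (x - 1)^3

Step 2 — compute geometric multiplicities via the rank-nullity identity g(λ) = n − rank(A − λI):
  rank(A − (1)·I) = 1, so dim ker(A − (1)·I) = n − 1 = 2

Summary:
  λ = 1: algebraic multiplicity = 3, geometric multiplicity = 2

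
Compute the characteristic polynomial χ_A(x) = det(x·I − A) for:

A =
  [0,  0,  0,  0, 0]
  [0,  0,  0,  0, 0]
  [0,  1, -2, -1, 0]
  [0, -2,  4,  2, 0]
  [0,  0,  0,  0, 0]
x^5

Expanding det(x·I − A) (e.g. by cofactor expansion or by noting that A is similar to its Jordan form J, which has the same characteristic polynomial as A) gives
  χ_A(x) = x^5
which factors as x^5. The eigenvalues (with algebraic multiplicities) are λ = 0 with multiplicity 5.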